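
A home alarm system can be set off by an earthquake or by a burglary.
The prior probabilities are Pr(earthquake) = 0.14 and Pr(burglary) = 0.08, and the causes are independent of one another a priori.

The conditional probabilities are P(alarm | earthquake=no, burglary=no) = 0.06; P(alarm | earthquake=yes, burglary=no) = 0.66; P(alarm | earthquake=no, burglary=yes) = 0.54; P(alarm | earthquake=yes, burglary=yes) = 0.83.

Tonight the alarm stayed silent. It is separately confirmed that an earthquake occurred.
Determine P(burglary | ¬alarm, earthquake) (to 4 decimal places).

Sum P(¬alarm|·) weighted by the priors over both values of burglary:
  P(¬alarm | earthquake) = 0.34×0.92 + 0.17×0.08
        = 0.312800 + 0.013600 = 0.326400
The terms with burglary present sum to 0.013600, so
  P(burglary | ¬alarm, earthquake) = 0.013600 / 0.326400 ≈ 0.0417

P(burglary | ¬alarm, earthquake) ≈ 0.0417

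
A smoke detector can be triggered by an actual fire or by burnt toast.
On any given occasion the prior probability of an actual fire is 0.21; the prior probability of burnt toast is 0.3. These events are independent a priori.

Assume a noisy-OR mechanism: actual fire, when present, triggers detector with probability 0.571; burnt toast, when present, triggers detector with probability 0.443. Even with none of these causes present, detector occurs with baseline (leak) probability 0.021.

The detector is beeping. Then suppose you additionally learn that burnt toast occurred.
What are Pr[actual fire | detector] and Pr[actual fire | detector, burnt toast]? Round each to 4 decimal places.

Pr[actual fire | detector] ≈ 0.5280; Pr[actual fire | detector, burnt toast] ≈ 0.3093

Under noisy-OR, P(detector | causes) = 1 − (1−0.021)·∏(1−qᵢ) over the active causes.
P(detector) = 0.021×0.79×0.7 + 0.454697×0.79×0.3 + 0.580009×0.21×0.7 + 0.766065×0.21×0.3 = 0.011613 + 0.107763 + 0.085261 + 0.048262 = 0.252899
Restricting to configurations with actual fire present: 0.085261 + 0.048262 = 0.133523.
P(actual fire | detector) = 0.133523 / 0.252899 ≈ 0.5280

Now condition on the additional information:
Enumerate both values of actual fire and weight by the priors:
  P(detector | burnt toast) = 0.454697·0.79 + 0.766065·0.21
        = 0.359211 + 0.160874 = 0.520085
The terms with actual fire present sum to 0.160874, so
  P(actual fire | detector, burnt toast) = 0.160874 / 0.520085 ≈ 0.3093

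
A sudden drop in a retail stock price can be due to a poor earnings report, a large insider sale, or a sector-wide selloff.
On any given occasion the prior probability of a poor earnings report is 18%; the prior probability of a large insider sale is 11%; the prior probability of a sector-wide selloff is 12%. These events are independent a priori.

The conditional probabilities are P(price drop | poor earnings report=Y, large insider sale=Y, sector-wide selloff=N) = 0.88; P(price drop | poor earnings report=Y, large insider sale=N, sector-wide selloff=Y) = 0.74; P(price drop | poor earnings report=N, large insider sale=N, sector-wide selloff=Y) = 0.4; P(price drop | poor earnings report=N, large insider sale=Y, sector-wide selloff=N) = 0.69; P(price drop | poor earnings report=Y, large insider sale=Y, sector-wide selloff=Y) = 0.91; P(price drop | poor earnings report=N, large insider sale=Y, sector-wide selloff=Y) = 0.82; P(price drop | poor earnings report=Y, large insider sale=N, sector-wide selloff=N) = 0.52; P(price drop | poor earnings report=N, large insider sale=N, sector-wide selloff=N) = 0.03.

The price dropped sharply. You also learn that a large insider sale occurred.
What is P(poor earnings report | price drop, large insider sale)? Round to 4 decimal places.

P(poor earnings report | price drop, large insider sale) ≈ 0.2156

Sum P(price drop|·) weighted by the priors over the 4 (poor earnings report, sector-wide selloff) configurations:
  P(price drop | large insider sale) = 0.69×0.82×0.88 + 0.82×0.82×0.12 + 0.88×0.18×0.88 + 0.91×0.18×0.12
        = 0.497904 + 0.080688 + 0.139392 + 0.019656 = 0.737640
Keeping only the poor earnings report-present terms gives 0.159048, so
  P(poor earnings report | price drop, large insider sale) = 0.159048 / 0.737640 ≈ 0.2156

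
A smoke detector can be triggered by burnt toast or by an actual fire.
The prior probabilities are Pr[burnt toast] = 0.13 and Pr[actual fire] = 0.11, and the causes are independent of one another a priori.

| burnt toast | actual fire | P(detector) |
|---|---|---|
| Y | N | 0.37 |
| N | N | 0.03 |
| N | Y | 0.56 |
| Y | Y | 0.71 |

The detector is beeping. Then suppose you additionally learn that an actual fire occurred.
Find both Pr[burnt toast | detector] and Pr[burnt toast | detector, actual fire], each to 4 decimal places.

P(detector) = 0.03×0.87×0.89 + 0.56×0.87×0.11 + 0.37×0.13×0.89 + 0.71×0.13×0.11 = 0.023229 + 0.053592 + 0.042809 + 0.010153 = 0.129783
The burnt toast-present share is 0.042809 + 0.010153 = 0.052962.
So P(burnt toast | detector) = 0.052962/0.129783 ≈ 0.4081.

Now condition on the additional information:
By total probability over both values of burnt toast:
  P(detector | actual fire) = 0.56×0.87 + 0.71×0.13
        = 0.487200 + 0.092300 = 0.579500
The terms with burnt toast present sum to 0.092300, so
  P(burnt toast | detector, actual fire) = 0.092300 / 0.579500 ≈ 0.1593
Conditioning on actual fire lowers the posterior on burnt toast: the classic explaining-away effect in a common-effect structure.

Pr[burnt toast | detector] ≈ 0.4081; Pr[burnt toast | detector, actual fire] ≈ 0.1593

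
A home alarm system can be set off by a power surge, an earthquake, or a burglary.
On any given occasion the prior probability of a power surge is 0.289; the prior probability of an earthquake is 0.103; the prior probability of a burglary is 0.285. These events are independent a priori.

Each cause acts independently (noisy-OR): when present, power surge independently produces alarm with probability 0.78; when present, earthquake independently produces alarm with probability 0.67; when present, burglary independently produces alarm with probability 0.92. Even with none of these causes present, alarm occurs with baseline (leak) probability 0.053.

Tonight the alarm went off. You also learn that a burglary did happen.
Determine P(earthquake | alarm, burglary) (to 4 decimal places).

Under noisy-OR, P(alarm | causes) = 1 − (1−0.053)·∏(1−qᵢ) over the active causes.
P(alarm | burglary) = 0.92424·0.711·0.897 + 0.974999·0.711·0.103 + 0.983333·0.289·0.897 + 0.9945·0.289·0.103 = 0.589450 + 0.071402 + 0.254912 + 0.029603 = 0.945367
Restricting to configurations with earthquake present: 0.071402 + 0.029603 = 0.101005.
Hence the posterior is 0.101005/0.945367 ≈ 0.1068.

P(earthquake | alarm, burglary) ≈ 0.1068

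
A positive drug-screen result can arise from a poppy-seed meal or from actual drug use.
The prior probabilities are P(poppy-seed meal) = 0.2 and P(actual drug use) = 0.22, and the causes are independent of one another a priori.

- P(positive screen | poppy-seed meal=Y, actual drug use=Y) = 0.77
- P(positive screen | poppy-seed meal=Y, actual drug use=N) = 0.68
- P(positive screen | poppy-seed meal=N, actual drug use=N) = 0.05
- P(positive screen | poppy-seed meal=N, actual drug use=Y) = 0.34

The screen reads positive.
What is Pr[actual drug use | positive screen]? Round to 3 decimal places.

Pr[actual drug use | positive screen] ≈ 0.406

Numerator (weight on configurations with actual drug use): 0.059840 + 0.033880 = 0.093720
The normalizing constant is 0.05×0.8×0.78 + 0.34×0.8×0.22 + 0.68×0.2×0.78 + 0.77×0.2×0.22 = 0.231000
P(actual drug use | positive screen) = 0.093720/0.231000 ≈ 0.406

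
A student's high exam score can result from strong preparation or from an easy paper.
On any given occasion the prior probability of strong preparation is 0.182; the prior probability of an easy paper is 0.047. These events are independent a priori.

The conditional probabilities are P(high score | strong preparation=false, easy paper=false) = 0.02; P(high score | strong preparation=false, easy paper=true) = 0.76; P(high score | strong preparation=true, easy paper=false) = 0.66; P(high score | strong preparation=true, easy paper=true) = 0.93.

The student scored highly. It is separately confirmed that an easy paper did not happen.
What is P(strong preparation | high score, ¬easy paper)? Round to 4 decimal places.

Weight on strong preparation=true, given the evidence: 0.66·0.182 = 0.120120
Normalizer over all consistent configurations: 0.02·0.818 + 0.66·0.182 = 0.136480
P(strong preparation | high score, ¬easy paper) = 0.120120/0.136480 ≈ 0.8801

P(strong preparation | high score, ¬easy paper) ≈ 0.8801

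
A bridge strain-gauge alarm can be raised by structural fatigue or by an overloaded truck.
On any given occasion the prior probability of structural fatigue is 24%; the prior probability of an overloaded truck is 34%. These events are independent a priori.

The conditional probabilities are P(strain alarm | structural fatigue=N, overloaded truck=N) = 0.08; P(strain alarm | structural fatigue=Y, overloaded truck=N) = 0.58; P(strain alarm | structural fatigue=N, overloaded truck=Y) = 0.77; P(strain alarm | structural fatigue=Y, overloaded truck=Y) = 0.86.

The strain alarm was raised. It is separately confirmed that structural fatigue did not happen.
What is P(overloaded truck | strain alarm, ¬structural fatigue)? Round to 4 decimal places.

P(overloaded truck | strain alarm, ¬structural fatigue) ≈ 0.8322

P(strain alarm | ¬structural fatigue) = 0.08·0.66 + 0.77·0.34 = 0.052800 + 0.261800 = 0.314600
The overloaded truck-present share is 0.77·0.34 = 0.261800.
Hence the posterior is 0.261800/0.314600 ≈ 0.8322.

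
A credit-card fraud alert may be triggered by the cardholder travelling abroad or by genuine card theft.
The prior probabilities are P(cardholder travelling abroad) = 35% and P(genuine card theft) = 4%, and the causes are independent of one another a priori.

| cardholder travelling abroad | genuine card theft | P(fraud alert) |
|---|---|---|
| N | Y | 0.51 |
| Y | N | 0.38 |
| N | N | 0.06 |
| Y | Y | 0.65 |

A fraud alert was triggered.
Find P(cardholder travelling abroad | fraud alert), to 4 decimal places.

P(cardholder travelling abroad | fraud alert) ≈ 0.7296

P(fraud alert) = 0.06×0.65×0.96 + 0.51×0.65×0.04 + 0.38×0.35×0.96 + 0.65×0.35×0.04 = 0.037440 + 0.013260 + 0.127680 + 0.009100 = 0.187480
Of this, 0.136780 comes from 0.127680 + 0.009100 (the cardholder travelling abroad=true cases).
Hence the posterior is 0.136780/0.187480 ≈ 0.7296.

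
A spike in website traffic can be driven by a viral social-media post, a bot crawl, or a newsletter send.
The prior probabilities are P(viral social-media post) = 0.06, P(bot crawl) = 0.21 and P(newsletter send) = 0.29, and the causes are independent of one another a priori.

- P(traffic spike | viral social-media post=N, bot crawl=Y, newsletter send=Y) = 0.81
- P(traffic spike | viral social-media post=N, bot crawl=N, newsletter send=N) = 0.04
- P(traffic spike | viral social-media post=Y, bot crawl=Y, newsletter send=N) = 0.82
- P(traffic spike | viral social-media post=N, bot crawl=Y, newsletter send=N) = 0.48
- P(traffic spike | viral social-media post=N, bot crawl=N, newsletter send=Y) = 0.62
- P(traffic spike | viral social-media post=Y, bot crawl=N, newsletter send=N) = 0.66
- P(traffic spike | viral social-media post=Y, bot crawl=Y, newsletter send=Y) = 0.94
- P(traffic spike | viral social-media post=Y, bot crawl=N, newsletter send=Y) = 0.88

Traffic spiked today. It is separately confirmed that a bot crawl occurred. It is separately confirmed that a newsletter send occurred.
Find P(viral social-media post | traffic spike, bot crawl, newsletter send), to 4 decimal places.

Sum P(traffic spike|·) weighted by the priors over both values of viral social-media post:
  P(traffic spike | bot crawl, newsletter send) = 0.81*0.94 + 0.94*0.06
        = 0.761400 + 0.056400 = 0.817800
Configurations with viral social-media post contribute 0.056400, so
  P(viral social-media post | traffic spike, bot crawl, newsletter send) = 0.056400 / 0.817800 ≈ 0.0690

P(viral social-media post | traffic spike, bot crawl, newsletter send) ≈ 0.0690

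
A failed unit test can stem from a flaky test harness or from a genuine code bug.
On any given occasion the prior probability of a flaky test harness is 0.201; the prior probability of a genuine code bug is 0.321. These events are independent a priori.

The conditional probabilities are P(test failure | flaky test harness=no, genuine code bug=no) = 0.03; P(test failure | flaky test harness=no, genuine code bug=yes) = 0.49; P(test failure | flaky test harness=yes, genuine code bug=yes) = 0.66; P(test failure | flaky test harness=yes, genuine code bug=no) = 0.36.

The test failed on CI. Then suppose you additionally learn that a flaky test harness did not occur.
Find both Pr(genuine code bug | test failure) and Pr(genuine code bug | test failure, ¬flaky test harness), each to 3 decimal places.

For the numerator, keep only genuine code bug=true terms: 0.125675 + 0.042584 = 0.168259
The normalizing constant is 0.03·0.799·0.679 + 0.49·0.799·0.321 + 0.36·0.201·0.679 + 0.66·0.201·0.321 = 0.233667
Posterior = 0.168259 / 0.233667 ≈ 0.720

Now condition on the additional information:
Enumerate both values of genuine code bug and weight by the priors:
  P(test failure | ¬flaky test harness) = 0.03·0.679 + 0.49·0.321
        = 0.020370 + 0.157290 = 0.177660
The terms with genuine code bug present sum to 0.157290, so
  P(genuine code bug | test failure, ¬flaky test harness) = 0.157290 / 0.177660 ≈ 0.885
Ruling out flaky test harness raises the posterior on genuine code bug — the flip side of explaining away.

Pr(genuine code bug | test failure) ≈ 0.720; Pr(genuine code bug | test failure, ¬flaky test harness) ≈ 0.885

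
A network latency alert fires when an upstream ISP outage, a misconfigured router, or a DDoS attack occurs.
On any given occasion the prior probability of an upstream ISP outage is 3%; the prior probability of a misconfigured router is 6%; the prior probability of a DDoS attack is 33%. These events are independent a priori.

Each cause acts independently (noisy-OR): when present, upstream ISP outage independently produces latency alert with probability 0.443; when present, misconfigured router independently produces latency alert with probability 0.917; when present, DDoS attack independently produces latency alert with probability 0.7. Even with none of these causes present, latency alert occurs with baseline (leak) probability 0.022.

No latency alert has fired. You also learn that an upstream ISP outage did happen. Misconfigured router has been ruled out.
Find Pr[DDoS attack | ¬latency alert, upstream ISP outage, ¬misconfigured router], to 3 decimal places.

Pr[DDoS attack | ¬latency alert, upstream ISP outage, ¬misconfigured router] ≈ 0.129

Under noisy-OR, P(latency alert | causes) = 1 − (1−0.022)·∏(1−qᵢ) over the active causes.
P(¬latency alert | upstream ISP outage, ¬misconfigured router) = 0.544746×0.67 + 0.163424×0.33 = 0.364980 + 0.053930 = 0.418910
The DDoS attack-present share is 0.163424×0.33 = 0.053930.
Hence the posterior is 0.053930/0.418910 ≈ 0.129.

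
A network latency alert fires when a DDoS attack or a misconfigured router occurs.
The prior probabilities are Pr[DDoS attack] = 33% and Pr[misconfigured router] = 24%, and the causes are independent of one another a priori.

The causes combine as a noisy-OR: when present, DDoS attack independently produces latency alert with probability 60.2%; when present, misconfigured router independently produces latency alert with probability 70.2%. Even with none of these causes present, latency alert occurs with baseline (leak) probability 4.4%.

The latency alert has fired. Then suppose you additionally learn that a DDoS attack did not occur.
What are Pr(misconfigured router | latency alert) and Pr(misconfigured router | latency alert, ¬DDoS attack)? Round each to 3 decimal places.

Pr(misconfigured router | latency alert) ≈ 0.510; Pr(misconfigured router | latency alert, ¬DDoS attack) ≈ 0.837

Under noisy-OR, P(latency alert | causes) = 1 − (1−0.044)·∏(1−qᵢ) over the active causes.
For the numerator, keep only misconfigured router=true terms: 0.114990 + 0.070220 = 0.185210
Normalizer over all consistent configurations: 0.044×0.67×0.76 + 0.715112×0.67×0.24 + 0.619512×0.33×0.76 + 0.886615×0.33×0.24 = 0.362989
P(misconfigured router | latency alert) = 0.185210/0.362989 ≈ 0.510

With the extra evidence:
Numerator (weight on configurations with misconfigured router): 0.715112·0.24 = 0.171627
Normalizer over all consistent configurations: 0.044·0.76 + 0.715112·0.24 = 0.205067
Posterior = 0.171627 / 0.205067 ≈ 0.837
Ruling out DDoS attack raises the posterior on misconfigured router — the flip side of explaining away.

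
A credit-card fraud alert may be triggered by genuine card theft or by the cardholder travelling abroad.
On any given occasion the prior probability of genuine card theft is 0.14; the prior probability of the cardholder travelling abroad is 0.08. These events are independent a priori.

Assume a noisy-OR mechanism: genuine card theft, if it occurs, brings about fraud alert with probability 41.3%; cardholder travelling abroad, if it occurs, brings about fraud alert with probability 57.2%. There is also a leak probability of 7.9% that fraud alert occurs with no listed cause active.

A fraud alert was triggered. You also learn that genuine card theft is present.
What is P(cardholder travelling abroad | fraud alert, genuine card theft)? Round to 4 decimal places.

Under noisy-OR, P(fraud alert | causes) = 1 − (1−0.079)·∏(1−qᵢ) over the active causes.
Numerator (weight on configurations with cardholder travelling abroad): 0.768612·0.08 = 0.061489
Denominator P(fraud alert | genuine card theft): 0.459373·0.92 + 0.768612·0.08 = 0.484112
P(cardholder travelling abroad | fraud alert, genuine card theft) = 0.061489/0.484112 ≈ 0.1270

P(cardholder travelling abroad | fraud alert, genuine card theft) ≈ 0.1270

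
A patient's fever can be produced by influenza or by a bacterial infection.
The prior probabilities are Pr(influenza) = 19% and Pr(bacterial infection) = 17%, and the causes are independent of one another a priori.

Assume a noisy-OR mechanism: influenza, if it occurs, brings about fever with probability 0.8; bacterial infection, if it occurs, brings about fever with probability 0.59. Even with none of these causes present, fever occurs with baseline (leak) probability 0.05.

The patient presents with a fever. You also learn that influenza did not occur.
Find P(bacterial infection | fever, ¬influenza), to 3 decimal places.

P(bacterial infection | fever, ¬influenza) ≈ 0.714

Under noisy-OR, P(fever | causes) = 1 − (1−0.05)·∏(1−qᵢ) over the active causes.
For the numerator, keep only bacterial infection=true terms: 0.6105×0.17 = 0.103785
Denominator P(fever | ¬influenza): 0.05×0.83 + 0.6105×0.17 = 0.145285
P(bacterial infection | fever, ¬influenza) = 0.103785/0.145285 ≈ 0.714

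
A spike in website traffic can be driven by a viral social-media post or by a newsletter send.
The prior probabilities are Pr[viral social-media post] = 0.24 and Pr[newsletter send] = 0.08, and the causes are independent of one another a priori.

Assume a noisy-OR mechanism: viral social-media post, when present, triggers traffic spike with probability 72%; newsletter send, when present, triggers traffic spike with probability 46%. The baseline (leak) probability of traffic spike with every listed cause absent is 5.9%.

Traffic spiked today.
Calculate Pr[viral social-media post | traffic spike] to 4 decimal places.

Under noisy-OR, P(traffic spike | causes) = 1 − (1−0.059)·∏(1−qᵢ) over the active causes.
Numerator (weight on configurations with viral social-media post): 0.162624 + 0.016468 = 0.179092
The normalizing constant is 0.059*0.76*0.92 + 0.49186*0.76*0.08 + 0.73652*0.24*0.92 + 0.857721*0.24*0.08 = 0.250250
Posterior = 0.179092 / 0.250250 ≈ 0.7157

Pr[viral social-media post | traffic spike] ≈ 0.7157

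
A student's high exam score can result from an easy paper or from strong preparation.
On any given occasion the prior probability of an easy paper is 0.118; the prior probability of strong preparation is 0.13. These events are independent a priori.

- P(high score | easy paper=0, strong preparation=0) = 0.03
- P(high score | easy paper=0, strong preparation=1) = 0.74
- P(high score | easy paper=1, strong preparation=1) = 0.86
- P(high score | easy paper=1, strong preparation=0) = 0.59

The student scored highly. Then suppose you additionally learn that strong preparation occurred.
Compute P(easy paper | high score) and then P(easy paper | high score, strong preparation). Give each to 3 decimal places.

P(high score) = 0.03·0.882·0.87 + 0.74·0.882·0.13 + 0.59·0.118·0.87 + 0.86·0.118·0.13 = 0.023020 + 0.084848 + 0.060569 + 0.013192 = 0.181629
The easy paper-present share is 0.060569 + 0.013192 = 0.073761.
So P(easy paper | high score) = 0.073761/0.181629 ≈ 0.406.

Now also conditioning on strong preparation=true:
Weight on easy paper=true, given the evidence: 0.86*0.118 = 0.101480
Normalizer over all consistent configurations: 0.74*0.882 + 0.86*0.118 = 0.754160
P(easy paper | high score, strong preparation) = 0.101480/0.754160 ≈ 0.135

P(easy paper | high score) ≈ 0.406; P(easy paper | high score, strong preparation) ≈ 0.135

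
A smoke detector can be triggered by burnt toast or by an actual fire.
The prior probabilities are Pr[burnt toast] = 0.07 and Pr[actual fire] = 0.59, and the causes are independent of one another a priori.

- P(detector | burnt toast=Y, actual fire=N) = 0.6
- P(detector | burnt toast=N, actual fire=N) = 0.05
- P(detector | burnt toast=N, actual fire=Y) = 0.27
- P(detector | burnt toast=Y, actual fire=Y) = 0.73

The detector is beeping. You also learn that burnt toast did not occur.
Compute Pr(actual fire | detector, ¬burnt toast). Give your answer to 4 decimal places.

Pr(actual fire | detector, ¬burnt toast) ≈ 0.8860

Weight on actual fire=true, given the evidence: 0.27×0.59 = 0.159300
Normalizer over all consistent configurations: 0.05×0.41 + 0.27×0.59 = 0.179800
P(actual fire | detector, ¬burnt toast) = 0.159300/0.179800 ≈ 0.8860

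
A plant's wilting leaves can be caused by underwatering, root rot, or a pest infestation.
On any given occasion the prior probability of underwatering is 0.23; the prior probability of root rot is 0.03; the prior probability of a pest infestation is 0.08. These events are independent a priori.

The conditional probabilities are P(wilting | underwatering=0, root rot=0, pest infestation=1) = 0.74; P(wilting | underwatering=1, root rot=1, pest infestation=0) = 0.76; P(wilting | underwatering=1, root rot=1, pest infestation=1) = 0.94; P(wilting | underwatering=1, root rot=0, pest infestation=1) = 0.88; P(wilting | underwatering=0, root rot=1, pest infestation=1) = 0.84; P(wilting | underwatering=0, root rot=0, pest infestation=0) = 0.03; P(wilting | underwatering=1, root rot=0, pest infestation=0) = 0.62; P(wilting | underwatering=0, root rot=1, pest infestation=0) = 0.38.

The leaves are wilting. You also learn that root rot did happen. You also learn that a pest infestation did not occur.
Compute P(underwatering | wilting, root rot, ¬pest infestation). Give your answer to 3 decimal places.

P(underwatering | wilting, root rot, ¬pest infestation) ≈ 0.374

By total probability over both values of underwatering:
  P(wilting | root rot, ¬pest infestation) = 0.38·0.77 + 0.76·0.23
        = 0.292600 + 0.174800 = 0.467400
Keeping only the underwatering-present terms gives 0.174800, so
  P(underwatering | wilting, root rot, ¬pest infestation) = 0.174800 / 0.467400 ≈ 0.374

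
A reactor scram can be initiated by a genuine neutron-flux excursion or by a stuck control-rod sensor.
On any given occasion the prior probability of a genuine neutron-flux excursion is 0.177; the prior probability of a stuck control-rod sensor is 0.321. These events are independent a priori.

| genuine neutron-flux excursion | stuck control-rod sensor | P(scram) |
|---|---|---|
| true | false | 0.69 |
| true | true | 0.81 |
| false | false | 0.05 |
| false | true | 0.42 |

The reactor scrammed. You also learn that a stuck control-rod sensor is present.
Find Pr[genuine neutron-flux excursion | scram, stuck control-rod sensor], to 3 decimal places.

For the numerator, keep only genuine neutron-flux excursion=true terms: 0.81*0.177 = 0.143370
The normalizing constant is 0.42*0.823 + 0.81*0.177 = 0.489030
P(genuine neutron-flux excursion | scram, stuck control-rod sensor) = 0.143370/0.489030 ≈ 0.293

Pr[genuine neutron-flux excursion | scram, stuck control-rod sensor] ≈ 0.293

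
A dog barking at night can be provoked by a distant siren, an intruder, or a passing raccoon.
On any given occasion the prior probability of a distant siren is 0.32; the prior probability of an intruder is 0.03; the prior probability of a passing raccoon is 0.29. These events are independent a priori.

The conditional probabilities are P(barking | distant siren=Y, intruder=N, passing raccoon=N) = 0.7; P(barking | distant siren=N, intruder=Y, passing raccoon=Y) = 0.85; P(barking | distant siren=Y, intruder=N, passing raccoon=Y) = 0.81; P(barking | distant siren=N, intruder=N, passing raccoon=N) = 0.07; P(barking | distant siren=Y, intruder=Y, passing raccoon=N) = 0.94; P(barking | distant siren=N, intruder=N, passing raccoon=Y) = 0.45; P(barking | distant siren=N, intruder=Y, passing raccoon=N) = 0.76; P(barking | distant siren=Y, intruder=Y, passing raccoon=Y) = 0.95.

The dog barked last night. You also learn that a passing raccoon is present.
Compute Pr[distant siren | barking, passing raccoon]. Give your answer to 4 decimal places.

P(barking | passing raccoon) = 0.45×0.68×0.97 + 0.85×0.68×0.03 + 0.81×0.32×0.97 + 0.95×0.32×0.03 = 0.296820 + 0.017340 + 0.251424 + 0.009120 = 0.574704
The distant siren-present share is 0.251424 + 0.009120 = 0.260544.
So P(distant siren | barking, passing raccoon) = 0.260544/0.574704 ≈ 0.4534.

Pr[distant siren | barking, passing raccoon] ≈ 0.4534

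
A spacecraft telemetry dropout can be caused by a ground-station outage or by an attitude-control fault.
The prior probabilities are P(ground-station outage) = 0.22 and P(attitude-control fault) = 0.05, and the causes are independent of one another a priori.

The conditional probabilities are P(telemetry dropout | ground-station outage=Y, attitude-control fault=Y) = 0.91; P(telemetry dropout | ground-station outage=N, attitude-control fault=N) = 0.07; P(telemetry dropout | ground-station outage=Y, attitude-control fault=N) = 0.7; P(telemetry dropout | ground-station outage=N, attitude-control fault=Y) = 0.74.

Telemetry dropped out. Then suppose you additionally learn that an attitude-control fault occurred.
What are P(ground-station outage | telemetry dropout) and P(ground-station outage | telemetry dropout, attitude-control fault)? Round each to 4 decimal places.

P(ground-station outage | telemetry dropout) ≈ 0.6594; P(ground-station outage | telemetry dropout, attitude-control fault) ≈ 0.2575

Enumerate the 4 (ground-station outage, attitude-control fault) configurations and weight by the priors:
  P(telemetry dropout) = 0.07*0.78*0.95 + 0.74*0.78*0.05 + 0.7*0.22*0.95 + 0.91*0.22*0.05
        = 0.051870 + 0.028860 + 0.146300 + 0.010010 = 0.237040
The terms with ground-station outage present sum to 0.156310, so
  P(ground-station outage | telemetry dropout) = 0.156310 / 0.237040 ≈ 0.6594

With the extra evidence:
Sum P(telemetry dropout|·) weighted by the priors over both values of ground-station outage:
  P(telemetry dropout | attitude-control fault) = 0.74·0.78 + 0.91·0.22
        = 0.577200 + 0.200200 = 0.777400
The terms with ground-station outage present sum to 0.200200, so
  P(ground-station outage | telemetry dropout, attitude-control fault) = 0.200200 / 0.777400 ≈ 0.2575
The drop from 0.6594 to 0.2575 is the explaining-away (discounting) effect.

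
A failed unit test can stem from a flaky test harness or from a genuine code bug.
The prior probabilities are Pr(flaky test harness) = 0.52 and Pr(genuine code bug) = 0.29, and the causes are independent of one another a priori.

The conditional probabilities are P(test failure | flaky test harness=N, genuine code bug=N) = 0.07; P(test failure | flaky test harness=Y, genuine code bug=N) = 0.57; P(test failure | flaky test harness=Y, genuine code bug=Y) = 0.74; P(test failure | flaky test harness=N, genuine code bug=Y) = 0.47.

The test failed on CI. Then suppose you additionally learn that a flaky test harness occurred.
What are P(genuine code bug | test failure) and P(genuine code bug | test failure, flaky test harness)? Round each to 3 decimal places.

P(genuine code bug | test failure) ≈ 0.430; P(genuine code bug | test failure, flaky test harness) ≈ 0.347

Weight on genuine code bug=true, given the evidence: 0.065424 + 0.111592 = 0.177016
The normalizing constant is 0.07*0.48*0.71 + 0.47*0.48*0.29 + 0.57*0.52*0.71 + 0.74*0.52*0.29 = 0.411316
Posterior = 0.177016 / 0.411316 ≈ 0.430

Now also conditioning on flaky test harness=true:
P(test failure | flaky test harness) = 0.57×0.71 + 0.74×0.29 = 0.404700 + 0.214600 = 0.619300
The genuine code bug-present share is 0.74×0.29 = 0.214600.
Hence the posterior is 0.214600/0.619300 ≈ 0.347.
The drop from 0.430 to 0.347 is the explaining-away (discounting) effect.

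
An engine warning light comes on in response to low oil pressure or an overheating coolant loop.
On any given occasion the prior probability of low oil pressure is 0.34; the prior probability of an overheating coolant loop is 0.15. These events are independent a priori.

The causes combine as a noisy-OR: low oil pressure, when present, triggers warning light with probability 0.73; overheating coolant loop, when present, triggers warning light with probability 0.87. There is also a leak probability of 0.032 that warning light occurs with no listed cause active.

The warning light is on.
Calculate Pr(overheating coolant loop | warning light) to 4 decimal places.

Under noisy-OR, P(warning light | causes) = 1 − (1−0.032)·∏(1−qᵢ) over the active causes.
Weight on overheating coolant loop=true, given the evidence: 0.086542 + 0.049267 = 0.135809
Denominator P(warning light): 0.032×0.66×0.85 + 0.87416×0.66×0.15 + 0.73864×0.34×0.85 + 0.966023×0.34×0.15 = 0.367228
P(overheating coolant loop | warning light) = 0.135809/0.367228 ≈ 0.3698

Pr(overheating coolant loop | warning light) ≈ 0.3698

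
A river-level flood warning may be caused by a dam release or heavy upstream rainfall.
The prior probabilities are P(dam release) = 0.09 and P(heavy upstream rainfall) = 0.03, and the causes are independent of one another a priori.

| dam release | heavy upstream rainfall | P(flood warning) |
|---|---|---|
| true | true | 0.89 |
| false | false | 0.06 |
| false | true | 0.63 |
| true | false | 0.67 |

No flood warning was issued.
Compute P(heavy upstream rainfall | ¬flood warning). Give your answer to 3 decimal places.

P(heavy upstream rainfall | ¬flood warning) ≈ 0.012

Weight on heavy upstream rainfall=true, given the evidence: 0.010101 + 0.000297 = 0.010398
The normalizing constant is 0.94×0.91×0.97 + 0.37×0.91×0.03 + 0.33×0.09×0.97 + 0.11×0.09×0.03 = 0.868945
Posterior = 0.010398 / 0.868945 ≈ 0.012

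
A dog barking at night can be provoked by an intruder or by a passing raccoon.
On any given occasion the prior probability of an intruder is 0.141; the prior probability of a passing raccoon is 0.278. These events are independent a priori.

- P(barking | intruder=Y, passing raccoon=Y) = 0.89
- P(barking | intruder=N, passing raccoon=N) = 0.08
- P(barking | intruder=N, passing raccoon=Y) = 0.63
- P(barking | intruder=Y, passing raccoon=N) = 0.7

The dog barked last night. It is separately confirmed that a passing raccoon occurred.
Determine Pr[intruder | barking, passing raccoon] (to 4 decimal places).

Pr[intruder | barking, passing raccoon] ≈ 0.1882

Numerator (weight on configurations with intruder): 0.89·0.141 = 0.125490
Normalizer over all consistent configurations: 0.63·0.859 + 0.89·0.141 = 0.666660
Posterior = 0.125490 / 0.666660 ≈ 0.1882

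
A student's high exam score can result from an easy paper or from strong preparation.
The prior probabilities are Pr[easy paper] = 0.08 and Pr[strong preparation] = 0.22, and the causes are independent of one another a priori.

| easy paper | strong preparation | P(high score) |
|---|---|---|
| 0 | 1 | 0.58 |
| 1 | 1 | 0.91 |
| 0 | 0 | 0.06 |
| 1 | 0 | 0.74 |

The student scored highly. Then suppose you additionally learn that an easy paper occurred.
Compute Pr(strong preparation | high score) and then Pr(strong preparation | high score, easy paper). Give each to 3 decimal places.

Numerator (weight on configurations with strong preparation): 0.117392 + 0.016016 = 0.133408
Denominator P(high score): 0.06*0.92*0.78 + 0.58*0.92*0.22 + 0.74*0.08*0.78 + 0.91*0.08*0.22 = 0.222640
P(strong preparation | high score) = 0.133408/0.222640 ≈ 0.599

With the extra evidence:
Weight on strong preparation=true, given the evidence: 0.91×0.22 = 0.200200
Denominator P(high score | easy paper): 0.74×0.78 + 0.91×0.22 = 0.777400
Posterior = 0.200200 / 0.777400 ≈ 0.258
This is intercausal reasoning (explaining away): once easy paper accounts for the high score, strong preparation becomes less likely.

Pr(strong preparation | high score) ≈ 0.599; Pr(strong preparation | high score, easy paper) ≈ 0.258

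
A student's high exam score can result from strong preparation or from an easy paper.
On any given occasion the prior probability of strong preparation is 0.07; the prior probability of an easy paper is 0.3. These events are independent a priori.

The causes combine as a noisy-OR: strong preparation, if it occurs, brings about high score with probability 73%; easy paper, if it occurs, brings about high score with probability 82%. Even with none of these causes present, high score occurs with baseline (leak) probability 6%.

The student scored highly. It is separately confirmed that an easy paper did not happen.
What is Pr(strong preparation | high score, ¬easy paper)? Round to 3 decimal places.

Pr(strong preparation | high score, ¬easy paper) ≈ 0.483

Under noisy-OR, P(high score | causes) = 1 − (1−0.06)·∏(1−qᵢ) over the active causes.
By total probability over both values of strong preparation:
  P(high score | ¬easy paper) = 0.06*0.93 + 0.7462*0.07
        = 0.055800 + 0.052234 = 0.108034
Keeping only the strong preparation-present terms gives 0.052234, so
  P(strong preparation | high score, ¬easy paper) = 0.052234 / 0.108034 ≈ 0.483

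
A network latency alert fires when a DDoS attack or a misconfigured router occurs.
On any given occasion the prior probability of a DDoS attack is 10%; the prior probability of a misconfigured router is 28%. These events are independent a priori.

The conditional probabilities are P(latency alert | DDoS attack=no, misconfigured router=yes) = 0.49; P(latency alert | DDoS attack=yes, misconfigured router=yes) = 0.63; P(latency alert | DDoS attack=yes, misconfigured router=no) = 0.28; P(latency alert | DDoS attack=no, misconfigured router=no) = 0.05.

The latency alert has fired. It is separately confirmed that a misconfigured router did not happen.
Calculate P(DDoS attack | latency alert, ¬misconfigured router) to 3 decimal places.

P(DDoS attack | latency alert, ¬misconfigured router) ≈ 0.384

By total probability over both values of DDoS attack:
  P(latency alert | ¬misconfigured router) = 0.05*0.9 + 0.28*0.1
        = 0.045000 + 0.028000 = 0.073000
Keeping only the DDoS attack-present terms gives 0.028000, so
  P(DDoS attack | latency alert, ¬misconfigured router) = 0.028000 / 0.073000 ≈ 0.384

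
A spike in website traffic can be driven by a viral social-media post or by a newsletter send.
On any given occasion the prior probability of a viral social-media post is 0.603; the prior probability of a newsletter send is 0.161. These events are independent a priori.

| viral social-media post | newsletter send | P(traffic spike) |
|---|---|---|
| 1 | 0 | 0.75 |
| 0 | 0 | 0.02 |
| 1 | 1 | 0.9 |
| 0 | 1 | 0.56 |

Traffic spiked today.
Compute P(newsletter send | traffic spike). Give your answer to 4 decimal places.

P(newsletter send | traffic spike) ≈ 0.2419

By total probability over the 4 (viral social-media post, newsletter send) configurations:
  P(traffic spike) = 0.02·0.397·0.839 + 0.56·0.397·0.161 + 0.75·0.603·0.839 + 0.9·0.603·0.161
        = 0.006662 + 0.035794 + 0.379438 + 0.087375 = 0.509269
Configurations with newsletter send contribute 0.123169, so
  P(newsletter send | traffic spike) = 0.123169 / 0.509269 ≈ 0.2419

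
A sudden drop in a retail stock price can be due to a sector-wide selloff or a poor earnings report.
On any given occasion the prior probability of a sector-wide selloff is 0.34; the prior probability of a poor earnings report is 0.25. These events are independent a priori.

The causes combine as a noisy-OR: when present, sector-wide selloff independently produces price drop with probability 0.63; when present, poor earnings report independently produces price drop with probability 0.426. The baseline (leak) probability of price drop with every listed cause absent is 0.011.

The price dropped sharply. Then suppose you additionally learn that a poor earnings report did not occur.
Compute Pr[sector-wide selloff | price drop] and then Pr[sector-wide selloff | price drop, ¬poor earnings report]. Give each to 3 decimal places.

Under noisy-OR, P(price drop | causes) = 1 − (1−0.011)·∏(1−qᵢ) over the active causes.
Numerator (weight on configurations with sector-wide selloff): 0.161688 + 0.067146 = 0.228834
Normalizer over all consistent configurations: 0.011*0.66*0.75 + 0.432314*0.66*0.25 + 0.63407*0.34*0.75 + 0.789956*0.34*0.25 = 0.305611
Posterior = 0.228834 / 0.305611 ≈ 0.749

Now also conditioning on poor earnings report≠true:
Numerator (weight on configurations with sector-wide selloff): 0.63407×0.34 = 0.215584
Normalizer over all consistent configurations: 0.011×0.66 + 0.63407×0.34 = 0.222844
P(sector-wide selloff | price drop, ¬poor earnings report) = 0.215584/0.222844 ≈ 0.967
Ruling out poor earnings report raises the posterior on sector-wide selloff — the flip side of explaining away.

Pr[sector-wide selloff | price drop] ≈ 0.749; Pr[sector-wide selloff | price drop, ¬poor earnings report] ≈ 0.967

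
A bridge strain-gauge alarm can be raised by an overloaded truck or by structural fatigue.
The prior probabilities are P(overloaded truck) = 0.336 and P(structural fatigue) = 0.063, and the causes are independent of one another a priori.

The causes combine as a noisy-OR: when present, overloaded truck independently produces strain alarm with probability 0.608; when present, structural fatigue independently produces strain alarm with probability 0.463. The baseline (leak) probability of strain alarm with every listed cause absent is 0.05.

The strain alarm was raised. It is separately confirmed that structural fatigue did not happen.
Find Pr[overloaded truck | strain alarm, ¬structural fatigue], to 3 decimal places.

Under noisy-OR, P(strain alarm | causes) = 1 − (1−0.05)·∏(1−qᵢ) over the active causes.
By total probability over both values of overloaded truck:
  P(strain alarm | ¬structural fatigue) = 0.05×0.664 + 0.6276×0.336
        = 0.033200 + 0.210874 = 0.244074
Keeping only the overloaded truck-present terms gives 0.210874, so
  P(overloaded truck | strain alarm, ¬structural fatigue) = 0.210874 / 0.244074 ≈ 0.864

Pr[overloaded truck | strain alarm, ¬structural fatigue] ≈ 0.864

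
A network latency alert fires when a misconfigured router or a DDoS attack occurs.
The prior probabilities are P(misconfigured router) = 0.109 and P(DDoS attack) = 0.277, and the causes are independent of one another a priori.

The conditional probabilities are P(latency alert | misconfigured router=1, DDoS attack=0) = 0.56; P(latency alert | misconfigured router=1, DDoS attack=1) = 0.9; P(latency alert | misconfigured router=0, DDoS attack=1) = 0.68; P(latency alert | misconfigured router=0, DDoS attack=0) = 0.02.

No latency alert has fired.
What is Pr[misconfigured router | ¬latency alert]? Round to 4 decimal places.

By total probability over the 4 (misconfigured router, DDoS attack) configurations:
  P(¬latency alert) = 0.98·0.891·0.723 + 0.32·0.891·0.277 + 0.44·0.109·0.723 + 0.1·0.109·0.277
        = 0.631309 + 0.078978 + 0.034675 + 0.003019 = 0.747981
Keeping only the misconfigured router-present terms gives 0.037694, so
  P(misconfigured router | ¬latency alert) = 0.037694 / 0.747981 ≈ 0.0504

Pr[misconfigured router | ¬latency alert] ≈ 0.0504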